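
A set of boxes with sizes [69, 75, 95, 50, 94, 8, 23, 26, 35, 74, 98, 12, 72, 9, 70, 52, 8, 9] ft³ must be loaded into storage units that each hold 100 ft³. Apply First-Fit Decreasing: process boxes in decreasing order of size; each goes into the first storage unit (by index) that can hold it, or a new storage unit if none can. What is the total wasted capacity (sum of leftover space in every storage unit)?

Sorted descending: 98, 95, 94, 75, 74, 72, 70, 69, 52, 50, 35, 26, 23, 12, 9, 9, 8, 8.
Put 98 ft³ in storage unit 1; 2 ft³ remain.
Put 95 ft³ in storage unit 2; 5 ft³ remain.
Put 94 ft³ in storage unit 3; 6 ft³ remain.
Put 75 ft³ in storage unit 4; 25 ft³ remain.
Put 74 ft³ in storage unit 5; 26 ft³ remain.
Put 72 ft³ in storage unit 6; 28 ft³ remain.
Put 70 ft³ in storage unit 7; 30 ft³ remain.
Put 69 ft³ in storage unit 8; 31 ft³ remain.
Put 52 ft³ in storage unit 9; 48 ft³ remain.
Put 50 ft³ in storage unit 10; 50 ft³ remain.
Put 35 ft³ in storage unit 9; 13 ft³ remain.
Put 26 ft³ in storage unit 5; 0 ft³ remain.
Put 23 ft³ in storage unit 4; 2 ft³ remain.
Put 12 ft³ in storage unit 6; 16 ft³ remain.
Put 9 ft³ in storage unit 6; 7 ft³ remain.
Put 9 ft³ in storage unit 7; 21 ft³ remain.
Put 8 ft³ in storage unit 7; 13 ft³ remain.
Put 8 ft³ in storage unit 7; 5 ft³ remain.
10 storage units × 100 ft³ = 1000 ft³; used 879 ft³; unused 121 ft³.

121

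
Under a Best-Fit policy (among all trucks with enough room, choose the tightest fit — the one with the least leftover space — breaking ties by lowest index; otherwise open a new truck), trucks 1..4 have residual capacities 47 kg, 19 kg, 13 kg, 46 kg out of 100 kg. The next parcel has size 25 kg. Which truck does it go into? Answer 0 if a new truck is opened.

Trucks with room: truck 1 (47 kg), truck 4 (46 kg).
Tightest fit is truck 4 with 46 kg free.

4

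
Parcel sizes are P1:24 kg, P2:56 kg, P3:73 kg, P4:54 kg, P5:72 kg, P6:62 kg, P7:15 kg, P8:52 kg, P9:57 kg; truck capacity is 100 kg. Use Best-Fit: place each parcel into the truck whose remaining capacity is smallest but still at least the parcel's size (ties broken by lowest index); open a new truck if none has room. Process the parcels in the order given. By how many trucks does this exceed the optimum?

0

Best-Fit: [24,56,15] [73] [54] [72] [62] [52] [57] → 7 trucks.
7 parcels exceed 50 kg (half the capacity), and no two of those can share a truck, so at least 7 trucks are needed.
So 7 is already optimal.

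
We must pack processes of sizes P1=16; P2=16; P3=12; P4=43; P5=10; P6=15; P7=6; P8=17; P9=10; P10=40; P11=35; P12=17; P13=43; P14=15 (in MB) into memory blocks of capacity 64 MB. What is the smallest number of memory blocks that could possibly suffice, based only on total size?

5 memory blocks

Total size = 16 + 16 + 12 + 43 + 10 + 15 + 6 + 17 + 10 + 40 + 35 + 17 + 43 + 15 = 295 MB.
⌈295 / 64⌉ = 5.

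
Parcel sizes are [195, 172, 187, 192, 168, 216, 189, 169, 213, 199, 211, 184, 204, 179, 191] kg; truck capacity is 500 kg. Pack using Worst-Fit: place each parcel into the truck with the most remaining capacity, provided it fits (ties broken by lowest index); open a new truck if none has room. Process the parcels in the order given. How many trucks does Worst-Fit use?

Put 195 kg in truck 1; 305 kg remain.
Put 172 kg in truck 1; 133 kg remain.
Put 187 kg in truck 2; 313 kg remain.
Put 192 kg in truck 2; 121 kg remain.
Put 168 kg in truck 3; 332 kg remain.
Put 216 kg in truck 3; 116 kg remain.
Put 189 kg in truck 4; 311 kg remain.
Put 169 kg in truck 4; 142 kg remain.
Put 213 kg in truck 5; 287 kg remain.
Put 199 kg in truck 5; 88 kg remain.
Put 211 kg in truck 6; 289 kg remain.
Put 184 kg in truck 6; 105 kg remain.
Put 204 kg in truck 7; 296 kg remain.
Put 179 kg in truck 7; 117 kg remain.
Put 191 kg in truck 8; 309 kg remain.

8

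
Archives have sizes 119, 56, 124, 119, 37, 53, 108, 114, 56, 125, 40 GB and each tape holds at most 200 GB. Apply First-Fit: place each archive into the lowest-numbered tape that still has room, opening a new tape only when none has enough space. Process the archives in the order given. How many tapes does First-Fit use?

6 tapes

Put 119 GB in tape 1; 81 GB remain.
Put 56 GB in tape 1; 25 GB remain.
Put 124 GB in tape 2; 76 GB remain.
Put 119 GB in tape 3; 81 GB remain.
Put 37 GB in tape 2; 39 GB remain.
Put 53 GB in tape 3; 28 GB remain.
Put 108 GB in tape 4; 92 GB remain.
Put 114 GB in tape 5; 86 GB remain.
Put 56 GB in tape 4; 36 GB remain.
Put 125 GB in tape 6; 75 GB remain.
Put 40 GB in tape 5; 46 GB remain.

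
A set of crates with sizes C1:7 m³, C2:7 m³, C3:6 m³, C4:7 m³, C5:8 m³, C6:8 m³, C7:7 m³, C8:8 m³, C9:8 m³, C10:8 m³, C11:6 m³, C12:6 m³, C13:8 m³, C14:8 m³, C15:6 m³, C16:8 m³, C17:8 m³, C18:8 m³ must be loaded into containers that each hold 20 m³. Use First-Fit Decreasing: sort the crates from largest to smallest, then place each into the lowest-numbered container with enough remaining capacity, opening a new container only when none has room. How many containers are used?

8

Sorted descending: 8, 8, 8, 8, 8, 8, 8, 8, 8, 8, 7, 7, 7, 7, 6, 6, 6, 6.
Put 8 m³ in container 1; 12 m³ remain.
Put 8 m³ in container 1; 4 m³ remain.
Put 8 m³ in container 2; 12 m³ remain.
Put 8 m³ in container 2; 4 m³ remain.
Put 8 m³ in container 3; 12 m³ remain.
Put 8 m³ in container 3; 4 m³ remain.
Put 8 m³ in container 4; 12 m³ remain.
Put 8 m³ in container 4; 4 m³ remain.
Put 8 m³ in container 5; 12 m³ remain.
Put 8 m³ in container 5; 4 m³ remain.
Put 7 m³ in container 6; 13 m³ remain.
Put 7 m³ in container 6; 6 m³ remain.
Put 7 m³ in container 7; 13 m³ remain.
Put 7 m³ in container 7; 6 m³ remain.
Put 6 m³ in container 6; 0 m³ remain.
Put 6 m³ in container 7; 0 m³ remain.
Put 6 m³ in container 8; 14 m³ remain.
Put 6 m³ in container 8; 8 m³ remain.
Final containers: [8,8] [8,8] [8,8] [8,8] [8,8] [7,7,6] [7,7,6] [6,6].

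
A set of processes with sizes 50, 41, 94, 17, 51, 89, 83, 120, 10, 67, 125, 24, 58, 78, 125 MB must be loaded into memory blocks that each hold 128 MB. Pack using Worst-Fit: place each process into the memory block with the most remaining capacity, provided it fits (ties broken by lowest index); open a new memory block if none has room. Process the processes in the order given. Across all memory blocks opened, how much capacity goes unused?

248

50 MB → memory block 1 (remaining 78 MB)
41 MB → memory block 1 (remaining 37 MB)
94 MB → memory block 2 (remaining 34 MB)
17 MB → memory block 1 (remaining 20 MB)
51 MB → memory block 3 (remaining 77 MB)
89 MB → memory block 4 (remaining 39 MB)
83 MB → memory block 5 (remaining 45 MB)
120 MB → memory block 6 (remaining 8 MB)
10 MB → memory block 3 (remaining 67 MB)
67 MB → memory block 3 (remaining 0 MB)
125 MB → memory block 7 (remaining 3 MB)
24 MB → memory block 5 (remaining 21 MB)
58 MB → memory block 8 (remaining 70 MB)
78 MB → memory block 9 (remaining 50 MB)
125 MB → memory block 10 (remaining 3 MB)
10 memory blocks × 128 MB = 1280 MB; used 1032 MB; unused 248 MB.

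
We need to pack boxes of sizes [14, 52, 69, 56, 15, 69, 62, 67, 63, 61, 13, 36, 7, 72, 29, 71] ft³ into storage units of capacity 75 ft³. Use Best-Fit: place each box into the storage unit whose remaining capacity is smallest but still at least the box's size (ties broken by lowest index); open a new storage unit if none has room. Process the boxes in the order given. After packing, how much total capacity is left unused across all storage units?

69

storage unit 1: place 14 ft³, 61 ft³ left
storage unit 1: place 52 ft³, 9 ft³ left
storage unit 2: place 69 ft³, 6 ft³ left
storage unit 3: place 56 ft³, 19 ft³ left
storage unit 3: place 15 ft³, 4 ft³ left
storage unit 4: place 69 ft³, 6 ft³ left
storage unit 5: place 62 ft³, 13 ft³ left
storage unit 6: place 67 ft³, 8 ft³ left
storage unit 7: place 63 ft³, 12 ft³ left
storage unit 8: place 61 ft³, 14 ft³ left
storage unit 5: place 13 ft³, 0 ft³ left
storage unit 9: place 36 ft³, 39 ft³ left
storage unit 6: place 7 ft³, 1 ft³ left
storage unit 10: place 72 ft³, 3 ft³ left
storage unit 9: place 29 ft³, 10 ft³ left
storage unit 11: place 71 ft³, 4 ft³ left
11 storage units × 75 ft³ = 825 ft³; used 756 ft³; unused 69 ft³.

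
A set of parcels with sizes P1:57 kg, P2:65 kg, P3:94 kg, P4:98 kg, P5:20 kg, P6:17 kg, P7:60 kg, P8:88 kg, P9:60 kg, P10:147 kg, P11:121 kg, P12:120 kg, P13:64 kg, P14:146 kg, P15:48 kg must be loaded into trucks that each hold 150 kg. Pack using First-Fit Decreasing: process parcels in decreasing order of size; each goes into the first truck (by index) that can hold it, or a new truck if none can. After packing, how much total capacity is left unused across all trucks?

Sorted descending: 147, 146, 121, 120, 98, 94, 88, 65, 64, 60, 60, 57, 48, 20, 17.
Put 147 kg in truck 1; 3 kg remain.
Put 146 kg in truck 2; 4 kg remain.
Put 121 kg in truck 3; 29 kg remain.
Put 120 kg in truck 4; 30 kg remain.
Put 98 kg in truck 5; 52 kg remain.
Put 94 kg in truck 6; 56 kg remain.
Put 88 kg in truck 7; 62 kg remain.
Put 65 kg in truck 8; 85 kg remain.
Put 64 kg in truck 8; 21 kg remain.
Put 60 kg in truck 7; 2 kg remain.
Put 60 kg in truck 9; 90 kg remain.
Put 57 kg in truck 9; 33 kg remain.
Put 48 kg in truck 5; 4 kg remain.
Put 20 kg in truck 3; 9 kg remain.
Put 17 kg in truck 4; 13 kg remain.
9 trucks × 150 kg = 1350 kg; used 1205 kg; unused 145 kg.

145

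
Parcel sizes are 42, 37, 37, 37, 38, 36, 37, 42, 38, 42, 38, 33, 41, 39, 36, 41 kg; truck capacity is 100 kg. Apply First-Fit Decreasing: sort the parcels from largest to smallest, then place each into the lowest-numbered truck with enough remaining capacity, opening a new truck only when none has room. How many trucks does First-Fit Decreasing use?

8 trucks

Sorted descending: 42, 42, 42, 41, 41, 39, 38, 38, 38, 37, 37, 37, 37, 36, 36, 33.
Put 42 kg in truck 1; 58 kg remain.
Put 42 kg in truck 1; 16 kg remain.
Put 42 kg in truck 2; 58 kg remain.
Put 41 kg in truck 2; 17 kg remain.
Put 41 kg in truck 3; 59 kg remain.
Put 39 kg in truck 3; 20 kg remain.
Put 38 kg in truck 4; 62 kg remain.
Put 38 kg in truck 4; 24 kg remain.
Put 38 kg in truck 5; 62 kg remain.
Put 37 kg in truck 5; 25 kg remain.
Put 37 kg in truck 6; 63 kg remain.
Put 37 kg in truck 6; 26 kg remain.
Put 37 kg in truck 7; 63 kg remain.
Put 36 kg in truck 7; 27 kg remain.
Put 36 kg in truck 8; 64 kg remain.
Put 33 kg in truck 8; 31 kg remain.
Final trucks: [42,42] [42,41] [41,39] [38,38] [38,37] [37,37] [37,36] [36,33].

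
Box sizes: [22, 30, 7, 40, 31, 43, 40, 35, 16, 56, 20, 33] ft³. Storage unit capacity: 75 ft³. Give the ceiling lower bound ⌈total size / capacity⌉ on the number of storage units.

Total size = 22 + 30 + 7 + 40 + 31 + 43 + 40 + 35 + 16 + 56 + 20 + 33 = 373 ft³.
⌈373 / 75⌉ = 5.

5 storage units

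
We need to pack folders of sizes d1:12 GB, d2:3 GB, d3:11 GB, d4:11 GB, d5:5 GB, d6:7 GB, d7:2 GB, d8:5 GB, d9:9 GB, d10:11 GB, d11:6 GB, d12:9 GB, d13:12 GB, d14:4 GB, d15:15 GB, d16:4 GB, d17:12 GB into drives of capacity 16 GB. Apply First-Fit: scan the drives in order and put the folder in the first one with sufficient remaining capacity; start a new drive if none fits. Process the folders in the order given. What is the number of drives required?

10

Put d1 (12 GB) in drive 1; 4 GB remain.
Put d2 (3 GB) in drive 1; 1 GB remain.
Put d3 (11 GB) in drive 2; 5 GB remain.
Put d4 (11 GB) in drive 3; 5 GB remain.
Put d5 (5 GB) in drive 2; 0 GB remain.
Put d6 (7 GB) in drive 4; 9 GB remain.
Put d7 (2 GB) in drive 3; 3 GB remain.
Put d8 (5 GB) in drive 4; 4 GB remain.
Put d9 (9 GB) in drive 5; 7 GB remain.
Put d10 (11 GB) in drive 6; 5 GB remain.
Put d11 (6 GB) in drive 5; 1 GB remain.
Put d12 (9 GB) in drive 7; 7 GB remain.
Put d13 (12 GB) in drive 8; 4 GB remain.
Put d14 (4 GB) in drive 4; 0 GB remain.
Put d15 (15 GB) in drive 9; 1 GB remain.
Put d16 (4 GB) in drive 6; 1 GB remain.
Put d17 (12 GB) in drive 10; 4 GB remain.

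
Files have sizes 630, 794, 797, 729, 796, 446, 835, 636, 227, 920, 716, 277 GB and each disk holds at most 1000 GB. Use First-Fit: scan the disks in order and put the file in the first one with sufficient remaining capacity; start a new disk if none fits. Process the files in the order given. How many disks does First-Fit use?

disk 1: place 630 GB, 370 GB left
disk 2: place 794 GB, 206 GB left
disk 3: place 797 GB, 203 GB left
disk 4: place 729 GB, 271 GB left
disk 5: place 796 GB, 204 GB left
disk 6: place 446 GB, 554 GB left
disk 7: place 835 GB, 165 GB left
disk 8: place 636 GB, 364 GB left
disk 1: place 227 GB, 143 GB left
disk 9: place 920 GB, 80 GB left
disk 10: place 716 GB, 284 GB left
disk 6: place 277 GB, 277 GB left

10 disks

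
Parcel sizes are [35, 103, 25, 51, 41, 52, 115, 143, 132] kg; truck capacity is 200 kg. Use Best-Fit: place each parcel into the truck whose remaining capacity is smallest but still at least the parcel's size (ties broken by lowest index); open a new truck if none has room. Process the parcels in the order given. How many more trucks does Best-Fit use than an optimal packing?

1

Best-Fit: [35,103,25] [51,41,52] [115] [143] [132] → 5 trucks.
Total size 697 kg; any packing needs at least ⌈697/200⌉ = 4 trucks.
An optimal packing achieves that bound: [143,52] [132,51] [115,41,35] [103,25] → 4 trucks.
Excess: 5 − 4 = 1.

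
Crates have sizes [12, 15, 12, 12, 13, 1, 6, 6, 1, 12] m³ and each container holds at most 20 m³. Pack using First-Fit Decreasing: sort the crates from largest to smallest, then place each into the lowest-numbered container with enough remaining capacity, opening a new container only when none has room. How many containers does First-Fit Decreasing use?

6

Sorted descending: 15, 13, 12, 12, 12, 12, 6, 6, 1, 1.
15 m³ → container 1 (remaining 5 m³)
13 m³ → container 2 (remaining 7 m³)
12 m³ → container 3 (remaining 8 m³)
12 m³ → container 4 (remaining 8 m³)
12 m³ → container 5 (remaining 8 m³)
12 m³ → container 6 (remaining 8 m³)
6 m³ → container 2 (remaining 1 m³)
6 m³ → container 3 (remaining 2 m³)
1 m³ → container 1 (remaining 4 m³)
1 m³ → container 1 (remaining 3 m³)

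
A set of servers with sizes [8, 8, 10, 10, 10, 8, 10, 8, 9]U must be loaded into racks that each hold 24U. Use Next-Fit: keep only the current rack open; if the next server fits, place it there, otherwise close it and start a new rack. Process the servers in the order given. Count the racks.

Put 8U in rack 1; 16U remain.
Put 8U in rack 1; 8U remain.
Put 10U in rack 2; 14U remain.
Put 10U in rack 2; 4U remain.
Put 10U in rack 3; 14U remain.
Put 8U in rack 3; 6U remain.
Put 10U in rack 4; 14U remain.
Put 8U in rack 4; 6U remain.
Put 9U in rack 5; 15U remain.
Final racks: [8,8] [10,10] [10,8] [10,8] [9].

5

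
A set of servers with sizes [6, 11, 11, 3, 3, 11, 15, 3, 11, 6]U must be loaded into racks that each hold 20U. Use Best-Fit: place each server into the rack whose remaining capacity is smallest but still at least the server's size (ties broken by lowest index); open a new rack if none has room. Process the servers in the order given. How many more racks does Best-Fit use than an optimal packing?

Best-Fit: [6,11,3] [11,3,6] [11] [15,3] [11] → 5 racks.
5 servers exceed 10U (half the capacity), and no two of those can share a rack, so at least 5 racks are needed.
So 5 is already optimal.

0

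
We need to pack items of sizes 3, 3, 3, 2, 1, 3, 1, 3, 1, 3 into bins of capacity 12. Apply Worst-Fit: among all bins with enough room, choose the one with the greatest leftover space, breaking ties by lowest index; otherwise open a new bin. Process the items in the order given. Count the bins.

3 → bin 1 (remaining 9)
3 → bin 1 (remaining 6)
3 → bin 1 (remaining 3)
2 → bin 1 (remaining 1)
1 → bin 1 (remaining 0)
3 → bin 2 (remaining 9)
1 → bin 2 (remaining 8)
3 → bin 2 (remaining 5)
1 → bin 2 (remaining 4)
3 → bin 2 (remaining 1)
Final bins: [3,3,3,2,1] [3,1,3,1,3].

2 bins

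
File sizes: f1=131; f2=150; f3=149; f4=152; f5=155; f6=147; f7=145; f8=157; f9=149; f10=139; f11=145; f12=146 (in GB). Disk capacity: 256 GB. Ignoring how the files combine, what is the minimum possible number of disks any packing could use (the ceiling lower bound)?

7

Total size = 131 + 150 + 149 + 152 + 155 + 147 + 145 + 157 + 149 + 139 + 145 + 146 = 1765 GB.
⌈1765 / 256⌉ = 7.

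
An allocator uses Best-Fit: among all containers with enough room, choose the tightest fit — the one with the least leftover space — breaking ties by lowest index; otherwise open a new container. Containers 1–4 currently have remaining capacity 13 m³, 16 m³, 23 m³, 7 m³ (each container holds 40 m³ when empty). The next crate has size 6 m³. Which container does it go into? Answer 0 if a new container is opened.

4

Containers with room: container 1 (13 m³), container 2 (16 m³), container 3 (23 m³), container 4 (7 m³).
Tightest fit is container 4 with 7 m³ free.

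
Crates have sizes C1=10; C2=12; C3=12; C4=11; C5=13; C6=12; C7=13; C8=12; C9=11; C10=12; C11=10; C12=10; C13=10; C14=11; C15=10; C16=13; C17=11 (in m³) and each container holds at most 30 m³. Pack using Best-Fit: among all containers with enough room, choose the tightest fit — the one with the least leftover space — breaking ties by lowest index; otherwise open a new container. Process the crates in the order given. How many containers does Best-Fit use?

Put C1 (10 m³) in container 1; 20 m³ remain.
Put C2 (12 m³) in container 1; 8 m³ remain.
Put C3 (12 m³) in container 2; 18 m³ remain.
Put C4 (11 m³) in container 2; 7 m³ remain.
Put C5 (13 m³) in container 3; 17 m³ remain.
Put C6 (12 m³) in container 3; 5 m³ remain.
Put C7 (13 m³) in container 4; 17 m³ remain.
Put C8 (12 m³) in container 4; 5 m³ remain.
Put C9 (11 m³) in container 5; 19 m³ remain.
Put C10 (12 m³) in container 5; 7 m³ remain.
Put C11 (10 m³) in container 6; 20 m³ remain.
Put C12 (10 m³) in container 6; 10 m³ remain.
Put C13 (10 m³) in container 6; 0 m³ remain.
Put C14 (11 m³) in container 7; 19 m³ remain.
Put C15 (10 m³) in container 7; 9 m³ remain.
Put C16 (13 m³) in container 8; 17 m³ remain.
Put C17 (11 m³) in container 8; 6 m³ remain.
Final containers: [10,12] [12,11] [13,12] [13,12] [11,12] [10,10,10] [11,10] [13,11].

8 containers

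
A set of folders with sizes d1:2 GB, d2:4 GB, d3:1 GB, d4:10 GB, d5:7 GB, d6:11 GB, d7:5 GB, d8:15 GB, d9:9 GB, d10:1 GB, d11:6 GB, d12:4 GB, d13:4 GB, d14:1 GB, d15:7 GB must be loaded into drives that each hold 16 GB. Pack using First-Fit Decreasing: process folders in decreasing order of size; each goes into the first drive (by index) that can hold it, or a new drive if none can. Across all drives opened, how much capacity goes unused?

9

Sorted descending: 15, 11, 10, 9, 7, 7, 6, 5, 4, 4, 4, 2, 1, 1, 1.
drive 1: place 15 GB, 1 GB left
drive 2: place 11 GB, 5 GB left
drive 3: place 10 GB, 6 GB left
drive 4: place 9 GB, 7 GB left
drive 4: place 7 GB, 0 GB left
drive 5: place 7 GB, 9 GB left
drive 3: place 6 GB, 0 GB left
drive 2: place 5 GB, 0 GB left
drive 5: place 4 GB, 5 GB left
drive 5: place 4 GB, 1 GB left
drive 6: place 4 GB, 12 GB left
drive 6: place 2 GB, 10 GB left
drive 1: place 1 GB, 0 GB left
drive 5: place 1 GB, 0 GB left
drive 6: place 1 GB, 9 GB left
6 drives × 16 GB = 96 GB; used 87 GB; unused 9 GB.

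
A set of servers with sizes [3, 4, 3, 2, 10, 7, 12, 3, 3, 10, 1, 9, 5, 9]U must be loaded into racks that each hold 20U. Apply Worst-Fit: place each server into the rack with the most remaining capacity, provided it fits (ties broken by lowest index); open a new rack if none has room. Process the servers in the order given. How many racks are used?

rack 1: place 3U, 17U left
rack 1: place 4U, 13U left
rack 1: place 3U, 10U left
rack 1: place 2U, 8U left
rack 2: place 10U, 10U left
rack 2: place 7U, 3U left
rack 3: place 12U, 8U left
rack 1: place 3U, 5U left
rack 3: place 3U, 5U left
rack 4: place 10U, 10U left
rack 4: place 1U, 9U left
rack 4: place 9U, 0U left
rack 1: place 5U, 0U left
rack 5: place 9U, 11U left
Final racks: [3,4,3,2,3,5] [10,7] [12,3] [10,1,9] [9].

5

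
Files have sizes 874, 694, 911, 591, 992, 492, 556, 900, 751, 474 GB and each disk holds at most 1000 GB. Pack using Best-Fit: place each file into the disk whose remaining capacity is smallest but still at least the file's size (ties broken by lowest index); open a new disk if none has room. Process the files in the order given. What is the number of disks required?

disk 1: place 874 GB, 126 GB left
disk 2: place 694 GB, 306 GB left
disk 3: place 911 GB, 89 GB left
disk 4: place 591 GB, 409 GB left
disk 5: place 992 GB, 8 GB left
disk 6: place 492 GB, 508 GB left
disk 7: place 556 GB, 444 GB left
disk 8: place 900 GB, 100 GB left
disk 9: place 751 GB, 249 GB left
disk 6: place 474 GB, 34 GB left

9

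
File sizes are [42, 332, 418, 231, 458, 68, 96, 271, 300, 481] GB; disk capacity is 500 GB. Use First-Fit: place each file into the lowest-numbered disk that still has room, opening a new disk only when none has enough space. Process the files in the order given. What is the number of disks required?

7 disks

42 GB → disk 1 (remaining 458 GB)
332 GB → disk 1 (remaining 126 GB)
418 GB → disk 2 (remaining 82 GB)
231 GB → disk 3 (remaining 269 GB)
458 GB → disk 4 (remaining 42 GB)
68 GB → disk 1 (remaining 58 GB)
96 GB → disk 3 (remaining 173 GB)
271 GB → disk 5 (remaining 229 GB)
300 GB → disk 6 (remaining 200 GB)
481 GB → disk 7 (remaining 19 GB)
Final disks: [42,332,68] [418] [231,96] [458] [271] [300] [481].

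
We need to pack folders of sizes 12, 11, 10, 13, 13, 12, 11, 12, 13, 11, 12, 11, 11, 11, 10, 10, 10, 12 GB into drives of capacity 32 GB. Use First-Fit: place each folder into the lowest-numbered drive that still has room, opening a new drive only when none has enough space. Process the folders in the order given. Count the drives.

drive 1: place 12 GB, 20 GB left
drive 1: place 11 GB, 9 GB left
drive 2: place 10 GB, 22 GB left
drive 2: place 13 GB, 9 GB left
drive 3: place 13 GB, 19 GB left
drive 3: place 12 GB, 7 GB left
drive 4: place 11 GB, 21 GB left
drive 4: place 12 GB, 9 GB left
drive 5: place 13 GB, 19 GB left
drive 5: place 11 GB, 8 GB left
drive 6: place 12 GB, 20 GB left
drive 6: place 11 GB, 9 GB left
drive 7: place 11 GB, 21 GB left
drive 7: place 11 GB, 10 GB left
drive 7: place 10 GB, 0 GB left
drive 8: place 10 GB, 22 GB left
drive 8: place 10 GB, 12 GB left
drive 8: place 12 GB, 0 GB left

8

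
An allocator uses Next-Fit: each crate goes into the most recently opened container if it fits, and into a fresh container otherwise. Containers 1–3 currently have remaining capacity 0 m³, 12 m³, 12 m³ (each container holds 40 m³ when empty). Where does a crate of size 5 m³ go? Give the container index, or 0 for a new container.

3

Next-Fit only looks at container 3, which has 12 m³ free.
5 m³ fits there.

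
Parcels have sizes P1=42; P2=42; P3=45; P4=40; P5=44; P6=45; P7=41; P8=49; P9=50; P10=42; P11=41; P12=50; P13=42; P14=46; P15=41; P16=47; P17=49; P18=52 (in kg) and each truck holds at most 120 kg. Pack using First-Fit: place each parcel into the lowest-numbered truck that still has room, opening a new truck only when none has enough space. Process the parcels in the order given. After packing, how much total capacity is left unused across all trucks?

Put P1 (42 kg) in truck 1; 78 kg remain.
Put P2 (42 kg) in truck 1; 36 kg remain.
Put P3 (45 kg) in truck 2; 75 kg remain.
Put P4 (40 kg) in truck 2; 35 kg remain.
Put P5 (44 kg) in truck 3; 76 kg remain.
Put P6 (45 kg) in truck 3; 31 kg remain.
Put P7 (41 kg) in truck 4; 79 kg remain.
Put P8 (49 kg) in truck 4; 30 kg remain.
Put P9 (50 kg) in truck 5; 70 kg remain.
Put P10 (42 kg) in truck 5; 28 kg remain.
Put P11 (41 kg) in truck 6; 79 kg remain.
Put P12 (50 kg) in truck 6; 29 kg remain.
Put P13 (42 kg) in truck 7; 78 kg remain.
Put P14 (46 kg) in truck 7; 32 kg remain.
Put P15 (41 kg) in truck 8; 79 kg remain.
Put P16 (47 kg) in truck 8; 32 kg remain.
Put P17 (49 kg) in truck 9; 71 kg remain.
Put P18 (52 kg) in truck 9; 19 kg remain.
9 trucks × 120 kg = 1080 kg; used 808 kg; unused 272 kg.

272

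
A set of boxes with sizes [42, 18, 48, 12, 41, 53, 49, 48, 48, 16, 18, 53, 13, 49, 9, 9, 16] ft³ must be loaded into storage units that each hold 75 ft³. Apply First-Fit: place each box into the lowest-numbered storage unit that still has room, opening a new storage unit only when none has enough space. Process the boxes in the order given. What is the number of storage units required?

42 ft³ → storage unit 1 (remaining 33 ft³)
18 ft³ → storage unit 1 (remaining 15 ft³)
48 ft³ → storage unit 2 (remaining 27 ft³)
12 ft³ → storage unit 1 (remaining 3 ft³)
41 ft³ → storage unit 3 (remaining 34 ft³)
53 ft³ → storage unit 4 (remaining 22 ft³)
49 ft³ → storage unit 5 (remaining 26 ft³)
48 ft³ → storage unit 6 (remaining 27 ft³)
48 ft³ → storage unit 7 (remaining 27 ft³)
16 ft³ → storage unit 2 (remaining 11 ft³)
18 ft³ → storage unit 3 (remaining 16 ft³)
53 ft³ → storage unit 8 (remaining 22 ft³)
13 ft³ → storage unit 3 (remaining 3 ft³)
49 ft³ → storage unit 9 (remaining 26 ft³)
9 ft³ → storage unit 2 (remaining 2 ft³)
9 ft³ → storage unit 4 (remaining 13 ft³)
16 ft³ → storage unit 5 (remaining 10 ft³)
Final storage units: [42,18,12] [48,16,9] [41,18,13] [53,9] [49,16] [48] [48] [53] [49].

9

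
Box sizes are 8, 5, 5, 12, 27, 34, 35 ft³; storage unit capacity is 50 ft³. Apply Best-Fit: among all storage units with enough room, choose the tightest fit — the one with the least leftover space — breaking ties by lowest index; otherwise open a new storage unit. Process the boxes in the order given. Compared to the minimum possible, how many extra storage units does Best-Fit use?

Best-Fit: [8,5,5,12] [27] [34] [35] → 4 storage units.
Total size 126 ft³; any packing needs at least ⌈126/50⌉ = 3 storage units.
An optimal packing achieves that bound: [35,12] [34,8,5] [27,5] → 3 storage units.
Excess: 4 − 3 = 1.

1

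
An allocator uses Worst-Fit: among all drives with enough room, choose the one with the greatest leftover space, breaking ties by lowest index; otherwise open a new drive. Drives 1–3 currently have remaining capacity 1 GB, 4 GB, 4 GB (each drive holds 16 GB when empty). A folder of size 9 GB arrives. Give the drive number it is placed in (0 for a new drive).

No drive has ≥ 9 GB free, so a new drive is opened.

0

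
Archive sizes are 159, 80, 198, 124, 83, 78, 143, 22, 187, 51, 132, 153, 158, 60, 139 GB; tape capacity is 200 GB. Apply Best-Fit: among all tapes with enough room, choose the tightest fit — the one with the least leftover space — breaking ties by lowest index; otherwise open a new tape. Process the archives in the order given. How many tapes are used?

11

tape 1: place 159 GB, 41 GB left
tape 2: place 80 GB, 120 GB left
tape 3: place 198 GB, 2 GB left
tape 4: place 124 GB, 76 GB left
tape 2: place 83 GB, 37 GB left
tape 5: place 78 GB, 122 GB left
tape 6: place 143 GB, 57 GB left
tape 2: place 22 GB, 15 GB left
tape 7: place 187 GB, 13 GB left
tape 6: place 51 GB, 6 GB left
tape 8: place 132 GB, 68 GB left
tape 9: place 153 GB, 47 GB left
tape 10: place 158 GB, 42 GB left
tape 8: place 60 GB, 8 GB left
tape 11: place 139 GB, 61 GB left
Final tapes: [159] [80,83,22] [198] [124] [78] [143,51] [187] [132,60] [153] [158] [139].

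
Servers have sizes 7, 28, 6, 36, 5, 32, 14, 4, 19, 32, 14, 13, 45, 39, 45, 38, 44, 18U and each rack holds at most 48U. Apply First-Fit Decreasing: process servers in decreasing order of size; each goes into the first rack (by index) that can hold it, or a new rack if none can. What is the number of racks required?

10 racks

Sorted descending: 45, 45, 44, 39, 38, 36, 32, 32, 28, 19, 18, 14, 14, 13, 7, 6, 5, 4.
rack 1: place 45U, 3U left
rack 2: place 45U, 3U left
rack 3: place 44U, 4U left
rack 4: place 39U, 9U left
rack 5: place 38U, 10U left
rack 6: place 36U, 12U left
rack 7: place 32U, 16U left
rack 8: place 32U, 16U left
rack 9: place 28U, 20U left
rack 9: place 19U, 1U left
rack 10: place 18U, 30U left
rack 7: place 14U, 2U left
rack 8: place 14U, 2U left
rack 10: place 13U, 17U left
rack 4: place 7U, 2U left
rack 5: place 6U, 4U left
rack 6: place 5U, 7U left
rack 3: place 4U, 0U left
Final racks: [45] [45] [44,4] [39,7] [38,6] [36,5] [32,14] [32,14] [28,19] [18,13].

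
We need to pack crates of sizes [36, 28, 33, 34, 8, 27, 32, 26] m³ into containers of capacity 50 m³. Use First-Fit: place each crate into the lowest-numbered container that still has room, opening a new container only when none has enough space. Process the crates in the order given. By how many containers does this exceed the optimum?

0

First-Fit: [36,8] [28] [33] [34] [27] [32] [26] → 7 containers.
7 crates exceed 25 m³ (half the capacity), and no two of those can share a container, so at least 7 containers are needed.
So 7 is already optimal.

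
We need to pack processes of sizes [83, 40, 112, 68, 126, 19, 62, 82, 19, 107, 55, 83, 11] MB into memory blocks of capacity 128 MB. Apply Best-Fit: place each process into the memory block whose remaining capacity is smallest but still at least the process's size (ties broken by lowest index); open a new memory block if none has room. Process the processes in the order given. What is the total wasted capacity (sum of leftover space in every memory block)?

Put 83 MB in memory block 1; 45 MB remain.
Put 40 MB in memory block 1; 5 MB remain.
Put 112 MB in memory block 2; 16 MB remain.
Put 68 MB in memory block 3; 60 MB remain.
Put 126 MB in memory block 4; 2 MB remain.
Put 19 MB in memory block 3; 41 MB remain.
Put 62 MB in memory block 5; 66 MB remain.
Put 82 MB in memory block 6; 46 MB remain.
Put 19 MB in memory block 3; 22 MB remain.
Put 107 MB in memory block 7; 21 MB remain.
Put 55 MB in memory block 5; 11 MB remain.
Put 83 MB in memory block 8; 45 MB remain.
Put 11 MB in memory block 5; 0 MB remain.
8 memory blocks × 128 MB = 1024 MB; used 867 MB; unused 157 MB.

157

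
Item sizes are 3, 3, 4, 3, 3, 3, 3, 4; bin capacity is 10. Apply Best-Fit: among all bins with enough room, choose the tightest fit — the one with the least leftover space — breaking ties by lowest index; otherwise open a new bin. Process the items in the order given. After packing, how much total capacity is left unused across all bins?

bin 1: place 3, 7 left
bin 1: place 3, 4 left
bin 1: place 4, 0 left
bin 2: place 3, 7 left
bin 2: place 3, 4 left
bin 2: place 3, 1 left
bin 3: place 3, 7 left
bin 3: place 4, 3 left
3 bins × 10 = 30; used 26; unused 4.

4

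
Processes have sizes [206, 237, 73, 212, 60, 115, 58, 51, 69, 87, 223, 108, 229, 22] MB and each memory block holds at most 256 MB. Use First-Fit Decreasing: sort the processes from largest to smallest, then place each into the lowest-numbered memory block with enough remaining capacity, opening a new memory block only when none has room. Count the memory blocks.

Sorted descending: 237, 229, 223, 212, 206, 115, 108, 87, 73, 69, 60, 58, 51, 22.
237 MB → memory block 1 (remaining 19 MB)
229 MB → memory block 2 (remaining 27 MB)
223 MB → memory block 3 (remaining 33 MB)
212 MB → memory block 4 (remaining 44 MB)
206 MB → memory block 5 (remaining 50 MB)
115 MB → memory block 6 (remaining 141 MB)
108 MB → memory block 6 (remaining 33 MB)
87 MB → memory block 7 (remaining 169 MB)
73 MB → memory block 7 (remaining 96 MB)
69 MB → memory block 7 (remaining 27 MB)
60 MB → memory block 8 (remaining 196 MB)
58 MB → memory block 8 (remaining 138 MB)
51 MB → memory block 8 (remaining 87 MB)
22 MB → memory block 2 (remaining 5 MB)

8 memory blocks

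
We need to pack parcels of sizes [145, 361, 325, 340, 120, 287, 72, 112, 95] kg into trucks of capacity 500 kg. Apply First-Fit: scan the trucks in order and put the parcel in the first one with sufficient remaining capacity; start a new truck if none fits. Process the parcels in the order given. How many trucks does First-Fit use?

4

truck 1: place 145 kg, 355 kg left
truck 2: place 361 kg, 139 kg left
truck 1: place 325 kg, 30 kg left
truck 3: place 340 kg, 160 kg left
truck 2: place 120 kg, 19 kg left
truck 4: place 287 kg, 213 kg left
truck 3: place 72 kg, 88 kg left
truck 4: place 112 kg, 101 kg left
truck 4: place 95 kg, 6 kg left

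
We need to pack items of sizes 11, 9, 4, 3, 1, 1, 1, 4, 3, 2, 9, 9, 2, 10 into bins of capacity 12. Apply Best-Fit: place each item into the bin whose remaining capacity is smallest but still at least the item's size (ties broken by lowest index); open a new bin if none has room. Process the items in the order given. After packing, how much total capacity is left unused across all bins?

3

Put 11 in bin 1; 1 remain.
Put 9 in bin 2; 3 remain.
Put 4 in bin 3; 8 remain.
Put 3 in bin 2; 0 remain.
Put 1 in bin 1; 0 remain.
Put 1 in bin 3; 7 remain.
Put 1 in bin 3; 6 remain.
Put 4 in bin 3; 2 remain.
Put 3 in bin 4; 9 remain.
Put 2 in bin 3; 0 remain.
Put 9 in bin 4; 0 remain.
Put 9 in bin 5; 3 remain.
Put 2 in bin 5; 1 remain.
Put 10 in bin 6; 2 remain.
6 bins × 12 = 72; used 69; unused 3.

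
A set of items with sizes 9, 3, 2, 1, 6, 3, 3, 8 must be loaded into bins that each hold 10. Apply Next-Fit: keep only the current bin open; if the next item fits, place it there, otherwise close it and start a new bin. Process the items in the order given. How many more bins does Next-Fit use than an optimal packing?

1

Next-Fit: [9] [3,2,1] [6,3] [3] [8] → 5 bins.
Total size 35; any packing needs at least ⌈35/10⌉ = 4 bins.
An optimal packing achieves that bound: [9,1] [8,2] [6,3] [3,3] → 4 bins.
Excess: 5 − 4 = 1.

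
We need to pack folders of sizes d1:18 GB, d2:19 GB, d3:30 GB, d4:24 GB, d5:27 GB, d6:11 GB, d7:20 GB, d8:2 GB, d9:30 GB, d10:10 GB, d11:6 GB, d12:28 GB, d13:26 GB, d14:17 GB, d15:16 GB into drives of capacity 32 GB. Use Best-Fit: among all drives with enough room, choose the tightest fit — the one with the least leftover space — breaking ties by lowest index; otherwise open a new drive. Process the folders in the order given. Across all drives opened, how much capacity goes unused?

drive 1: place d1 (18 GB), 14 GB left
drive 2: place d2 (19 GB), 13 GB left
drive 3: place d3 (30 GB), 2 GB left
drive 4: place d4 (24 GB), 8 GB left
drive 5: place d5 (27 GB), 5 GB left
drive 2: place d6 (11 GB), 2 GB left
drive 6: place d7 (20 GB), 12 GB left
drive 2: place d8 (2 GB), 0 GB left
drive 7: place d9 (30 GB), 2 GB left
drive 6: place d10 (10 GB), 2 GB left
drive 4: place d11 (6 GB), 2 GB left
drive 8: place d12 (28 GB), 4 GB left
drive 9: place d13 (26 GB), 6 GB left
drive 10: place d14 (17 GB), 15 GB left
drive 11: place d15 (16 GB), 16 GB left
11 drives × 32 GB = 352 GB; used 284 GB; unused 68 GB.

68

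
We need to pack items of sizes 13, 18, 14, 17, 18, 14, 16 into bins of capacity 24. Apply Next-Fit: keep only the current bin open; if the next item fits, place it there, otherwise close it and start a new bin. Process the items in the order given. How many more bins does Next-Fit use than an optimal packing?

Next-Fit: [13] [18] [14] [17] [18] [14] [16] → 7 bins.
7 items exceed 12 (half the capacity), and no two of those can share a bin, so at least 7 bins are needed.
So 7 is already optimal.

0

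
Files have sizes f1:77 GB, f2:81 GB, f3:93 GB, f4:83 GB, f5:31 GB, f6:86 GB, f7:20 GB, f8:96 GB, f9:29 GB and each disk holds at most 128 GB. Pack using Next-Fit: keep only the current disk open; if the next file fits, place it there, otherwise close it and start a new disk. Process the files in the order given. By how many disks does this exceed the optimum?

0

Next-Fit: [77] [81] [93] [83,31] [86,20] [96,29] → 6 disks.
6 files exceed 64 GB (half the capacity), and no two of those can share a disk, so at least 6 disks are needed.
So 6 is already optimal.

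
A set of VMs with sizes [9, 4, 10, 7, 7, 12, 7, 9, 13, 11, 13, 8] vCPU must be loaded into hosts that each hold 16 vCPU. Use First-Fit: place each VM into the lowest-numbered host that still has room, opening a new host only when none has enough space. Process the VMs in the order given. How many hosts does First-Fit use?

9 hosts

9 vCPU → host 1 (remaining 7 vCPU)
4 vCPU → host 1 (remaining 3 vCPU)
10 vCPU → host 2 (remaining 6 vCPU)
7 vCPU → host 3 (remaining 9 vCPU)
7 vCPU → host 3 (remaining 2 vCPU)
12 vCPU → host 4 (remaining 4 vCPU)
7 vCPU → host 5 (remaining 9 vCPU)
9 vCPU → host 5 (remaining 0 vCPU)
13 vCPU → host 6 (remaining 3 vCPU)
11 vCPU → host 7 (remaining 5 vCPU)
13 vCPU → host 8 (remaining 3 vCPU)
8 vCPU → host 9 (remaining 8 vCPU)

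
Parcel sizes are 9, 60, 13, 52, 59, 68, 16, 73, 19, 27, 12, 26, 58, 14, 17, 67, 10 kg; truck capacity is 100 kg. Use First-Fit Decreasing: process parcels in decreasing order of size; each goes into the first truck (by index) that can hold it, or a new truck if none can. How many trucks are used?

7

Sorted descending: 73, 68, 67, 60, 59, 58, 52, 27, 26, 19, 17, 16, 14, 13, 12, 10, 9.
truck 1: place 73 kg, 27 kg left
truck 2: place 68 kg, 32 kg left
truck 3: place 67 kg, 33 kg left
truck 4: place 60 kg, 40 kg left
truck 5: place 59 kg, 41 kg left
truck 6: place 58 kg, 42 kg left
truck 7: place 52 kg, 48 kg left
truck 1: place 27 kg, 0 kg left
truck 2: place 26 kg, 6 kg left
truck 3: place 19 kg, 14 kg left
truck 4: place 17 kg, 23 kg left
truck 4: place 16 kg, 7 kg left
truck 3: place 14 kg, 0 kg left
truck 5: place 13 kg, 28 kg left
truck 5: place 12 kg, 16 kg left
truck 5: place 10 kg, 6 kg left
truck 6: place 9 kg, 33 kg left
Final trucks: [73,27] [68,26] [67,19,14] [60,17,16] [59,13,12,10] [58,9] [52].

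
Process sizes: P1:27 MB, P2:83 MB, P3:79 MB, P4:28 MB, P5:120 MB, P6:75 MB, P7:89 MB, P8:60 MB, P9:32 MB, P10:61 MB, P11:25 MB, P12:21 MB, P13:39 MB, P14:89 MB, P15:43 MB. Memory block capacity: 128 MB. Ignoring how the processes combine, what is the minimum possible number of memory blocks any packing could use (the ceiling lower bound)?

Total size = 27 + 83 + 79 + 28 + 120 + 75 + 89 + 60 + 32 + 61 + 25 + 21 + 39 + 89 + 43 = 871 MB.
⌈871 / 128⌉ = 7.

7 memory blocks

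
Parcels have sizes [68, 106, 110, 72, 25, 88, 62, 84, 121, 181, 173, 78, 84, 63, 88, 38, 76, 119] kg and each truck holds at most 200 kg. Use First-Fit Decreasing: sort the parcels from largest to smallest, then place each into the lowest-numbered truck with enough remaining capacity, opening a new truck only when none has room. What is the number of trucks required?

Sorted descending: 181, 173, 121, 119, 110, 106, 88, 88, 84, 84, 78, 76, 72, 68, 63, 62, 38, 25.
Put 181 kg in truck 1; 19 kg remain.
Put 173 kg in truck 2; 27 kg remain.
Put 121 kg in truck 3; 79 kg remain.
Put 119 kg in truck 4; 81 kg remain.
Put 110 kg in truck 5; 90 kg remain.
Put 106 kg in truck 6; 94 kg remain.
Put 88 kg in truck 5; 2 kg remain.
Put 88 kg in truck 6; 6 kg remain.
Put 84 kg in truck 7; 116 kg remain.
Put 84 kg in truck 7; 32 kg remain.
Put 78 kg in truck 3; 1 kg remain.
Put 76 kg in truck 4; 5 kg remain.
Put 72 kg in truck 8; 128 kg remain.
Put 68 kg in truck 8; 60 kg remain.
Put 63 kg in truck 9; 137 kg remain.
Put 62 kg in truck 9; 75 kg remain.
Put 38 kg in truck 8; 22 kg remain.
Put 25 kg in truck 2; 2 kg remain.
Final trucks: [181] [173,25] [121,78] [119,76] [110,88] [106,88] [84,84] [72,68,38] [63,62].

9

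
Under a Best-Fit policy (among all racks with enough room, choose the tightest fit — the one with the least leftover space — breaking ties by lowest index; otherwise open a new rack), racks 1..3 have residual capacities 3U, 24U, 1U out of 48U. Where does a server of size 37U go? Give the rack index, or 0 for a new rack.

0

No rack has ≥ 37U free, so a new rack is opened.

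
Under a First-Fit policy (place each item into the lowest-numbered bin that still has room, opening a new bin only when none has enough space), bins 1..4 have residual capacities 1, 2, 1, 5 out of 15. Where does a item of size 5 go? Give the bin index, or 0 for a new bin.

Bins with room: bin 4 (5).
The first with room is bin 4.

4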